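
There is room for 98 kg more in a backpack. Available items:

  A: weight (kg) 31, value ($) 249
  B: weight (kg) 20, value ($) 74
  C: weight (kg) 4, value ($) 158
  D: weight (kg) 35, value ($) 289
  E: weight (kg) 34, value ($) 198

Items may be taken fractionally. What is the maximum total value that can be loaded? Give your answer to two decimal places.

Sort by value per unit weight and fill in that order.
Order: C (158/4=39.50) > D (289/35=8.26) > A (249/31=8.03) > E (198/34=5.82) > B (74/20=3.70)
Fill: take C (4 @ 158) → take D (35 @ 289) → take A (31 @ 249) → take 28/34 of E → 163.06; 98/98 used.
Total value = 859.06

859.06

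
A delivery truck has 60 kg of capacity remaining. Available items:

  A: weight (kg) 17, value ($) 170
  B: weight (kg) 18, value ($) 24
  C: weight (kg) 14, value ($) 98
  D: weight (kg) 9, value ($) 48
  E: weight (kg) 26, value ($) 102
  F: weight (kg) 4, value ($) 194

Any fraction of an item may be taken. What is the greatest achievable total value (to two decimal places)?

Sort by value per unit weight and fill in that order.
Order: F (194/4=48.50) > A (170/17=10.00) > C (98/14=7.00) > D (48/9=5.33) > E (102/26=3.92) > B (24/18=1.33)
Fill: take F (4 @ 194) → take A (17 @ 170) → take C (14 @ 98) → take D (9 @ 48) → take 16/26 of E → 62.77; 60/60 used.
Total value = 572.77

572.77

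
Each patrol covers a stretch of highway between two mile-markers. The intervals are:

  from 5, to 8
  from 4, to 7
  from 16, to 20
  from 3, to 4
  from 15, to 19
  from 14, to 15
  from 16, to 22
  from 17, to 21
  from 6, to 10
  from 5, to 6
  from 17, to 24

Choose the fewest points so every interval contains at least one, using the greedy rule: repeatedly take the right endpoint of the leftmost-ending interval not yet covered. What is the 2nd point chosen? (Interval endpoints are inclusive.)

Sort by right endpoint; whenever an interval is uncovered, place a point at its right end.
Sorted: [3,4] [5,6] [4,7] [5,8] [6,10] [14,15] [15,19] [16,20] [17,21] [16,22] [17,24]
{[3,4]} hit by 4; {[5,6],[4,7],[5,8],[6,10]} hit by 6; {[14,15],[15,19]} hit by 15; {[16,20],[17,21],[16,22],[17,24]} hit by 20.
Points: 4, 6, 15, 20 (4 total).

6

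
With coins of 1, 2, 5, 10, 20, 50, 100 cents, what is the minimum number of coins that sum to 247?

6

247 − 2×100→47 − 2×20→7 − 1×5→2 − 1×2→0
Total coins = 2 + 2 + 1 + 1 = 6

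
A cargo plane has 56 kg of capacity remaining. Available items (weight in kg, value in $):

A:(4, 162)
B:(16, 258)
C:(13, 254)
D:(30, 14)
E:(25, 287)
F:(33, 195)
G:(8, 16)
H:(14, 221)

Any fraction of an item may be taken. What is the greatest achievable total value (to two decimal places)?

998.32

Order: A (162/4=40.50) > C (254/13=19.54) > B (258/16=16.12) > H (221/14=15.79) > E (287/25=11.48) > F (195/33=5.91) > G (16/8=2.00) > D (14/30=0.47)
Fill: take A (4 @ 162) → take C (13 @ 254) → take B (16 @ 258) → take H (14 @ 221) → take 9/25 of E → 103.32; 56/56 used.
Total value = 998.32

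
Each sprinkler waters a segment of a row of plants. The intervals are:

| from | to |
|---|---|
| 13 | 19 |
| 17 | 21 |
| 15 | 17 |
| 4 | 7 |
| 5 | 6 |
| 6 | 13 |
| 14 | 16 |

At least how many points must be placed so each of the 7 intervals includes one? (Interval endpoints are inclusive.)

Sort by right endpoint; whenever an interval is uncovered, place a point at its right end.
Sorted: [5,6] [4,7] [6,13] [14,16] [15,17] [13,19] [17,21]
{[5,6],[4,7],[6,13]} hit by 6; {[14,16],[15,17],[13,19]} hit by 16; {[17,21]} hit by 21.
Points: 6, 16, 21 (3 total).

3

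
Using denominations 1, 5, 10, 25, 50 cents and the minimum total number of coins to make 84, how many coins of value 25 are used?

Use the largest denomination that fits, subtract, and repeat.
84 − 1×50→34 − 1×25→9 − 1×5→4 − 4×1→0
Count of 25: 1

1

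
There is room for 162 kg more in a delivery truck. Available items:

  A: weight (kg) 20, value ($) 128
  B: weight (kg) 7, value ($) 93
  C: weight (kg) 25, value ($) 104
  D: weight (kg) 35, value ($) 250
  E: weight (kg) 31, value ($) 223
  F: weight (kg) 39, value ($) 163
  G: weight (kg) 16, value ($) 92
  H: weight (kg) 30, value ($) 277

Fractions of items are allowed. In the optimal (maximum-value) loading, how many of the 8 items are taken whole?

Sort by value per unit weight and fill in that order.
Ratios (sorted): B 13.29, H 9.23, E 7.19, D 7.14, A 6.40, G 5.75, F 4.18, C 4.16
take B (7 @ 93); take H (30 @ 277); take E (31 @ 223); take D (35 @ 250); take A (20 @ 128); take G (16 @ 92); take 23/39 of F → 96.13. Capacity used 162/162.
6 item(s) taken whole; one partial (take 23/39 of F).

6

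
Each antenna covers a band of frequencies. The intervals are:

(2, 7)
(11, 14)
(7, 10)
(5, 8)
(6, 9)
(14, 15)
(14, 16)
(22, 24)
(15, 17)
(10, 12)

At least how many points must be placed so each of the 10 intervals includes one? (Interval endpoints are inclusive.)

4

Process intervals by earliest right end; each time one isn't hit yet, stab at its right endpoint.
By right end: [2,7]  [5,8]  [6,9]  [7,10]  [10,12]  [11,14]  [14,15]  [14,16]  [15,17]  [22,24]
[2,7] uncovered → point at 7; [10,12] uncovered → point at 12; [14,15] uncovered → point at 15; [22,24] uncovered → point at 24.
Points: 7, 12, 15, 24 (4 total).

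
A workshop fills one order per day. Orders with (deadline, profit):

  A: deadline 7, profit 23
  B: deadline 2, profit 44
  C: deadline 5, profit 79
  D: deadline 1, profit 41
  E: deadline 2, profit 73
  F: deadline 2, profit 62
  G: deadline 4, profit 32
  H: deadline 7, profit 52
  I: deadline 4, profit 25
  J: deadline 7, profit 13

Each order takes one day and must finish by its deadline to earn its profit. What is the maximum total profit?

Profit order: C=79 E=73 F=62 H=52 B=44 D=41 G=32 I=25 A=23 J=13
Assign: C→slot 5, E→slot 2, F→slot 1, H→slot 7, B skipped, D skipped, G→slot 4, I→slot 3, A→slot 6, J skipped.
Slots: [1:F] [2:E] [3:I] [4:G] [5:C] [6:A] [7:H]
Profit = 62 + 73 + 25 + 32 + 79 + 23 + 52 = 346

346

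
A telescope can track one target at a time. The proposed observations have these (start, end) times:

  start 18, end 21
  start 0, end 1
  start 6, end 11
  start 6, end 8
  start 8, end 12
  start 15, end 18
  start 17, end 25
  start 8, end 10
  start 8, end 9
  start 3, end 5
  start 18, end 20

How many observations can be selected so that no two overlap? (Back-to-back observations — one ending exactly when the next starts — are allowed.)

6

Greedy by earliest finish: after sorting by end time, pick each interval compatible with the last pick.
By end time: (0,1), (3,5), (6,8), (8,9), (8,10), (6,11), (8,12), (15,18), (18,20), (18,21), (17,25).
Pick (0,1); next start ≥ 1 → (3,5); next start ≥ 5 → (6,8); next start ≥ 8 → (8,9); next start ≥ 9 → (15,18); next start ≥ 18 → (18,20).
Selected 6 observations.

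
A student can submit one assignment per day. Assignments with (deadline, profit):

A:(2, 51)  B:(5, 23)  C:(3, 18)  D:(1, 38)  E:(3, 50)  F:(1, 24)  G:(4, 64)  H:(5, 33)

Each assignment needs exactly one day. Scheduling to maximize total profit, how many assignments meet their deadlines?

Sort by profit descending; place each in the latest free slot ≤ its deadline.
Profit order: G=64 A=51 E=50 D=38 H=33 F=24 B=23 C=18
Assign: G→slot 4, A→slot 2, E→slot 3, D→slot 1, H→slot 5, F skipped, B skipped, C skipped.
Slots: [1:D] [2:A] [3:E] [4:G] [5:H]
5 of 8 scheduled.

5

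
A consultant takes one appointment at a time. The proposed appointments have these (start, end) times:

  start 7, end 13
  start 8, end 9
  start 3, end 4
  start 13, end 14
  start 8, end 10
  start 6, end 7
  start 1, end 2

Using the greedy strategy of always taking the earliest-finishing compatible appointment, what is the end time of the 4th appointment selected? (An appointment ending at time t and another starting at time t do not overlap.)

9

Greedy by earliest finish: after sorting by end time, pick each interval compatible with the last pick.
Sorted by end: (1,2)  (3,4)  (6,7)  (8,9)  (8,10)  (7,13)  (13,14)
take (1,2); take (3,4); take (6,7); take (8,9); take (13,14).
Selected: (1,2) (3,4) (6,7) (8,9) (13,14)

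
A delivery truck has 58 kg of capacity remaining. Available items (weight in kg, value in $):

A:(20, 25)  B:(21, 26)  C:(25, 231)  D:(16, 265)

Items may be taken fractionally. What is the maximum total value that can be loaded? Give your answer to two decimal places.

Greedy by value/weight ratio, highest first.
Ratios (sorted): D 16.56, C 9.24, A 1.25, B 1.24
take D (16 @ 265); take C (25 @ 231); take 17/20 of A → 21.25. Capacity used 58/58.
Total value = 517.25

517.25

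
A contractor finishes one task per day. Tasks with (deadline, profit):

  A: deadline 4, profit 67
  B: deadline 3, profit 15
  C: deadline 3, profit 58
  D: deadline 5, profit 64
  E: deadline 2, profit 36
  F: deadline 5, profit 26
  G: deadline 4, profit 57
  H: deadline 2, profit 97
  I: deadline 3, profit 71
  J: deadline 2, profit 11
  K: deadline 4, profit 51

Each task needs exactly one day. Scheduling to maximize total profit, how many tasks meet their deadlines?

Sort by profit descending; place each in the latest free slot ≤ its deadline.
By profit: H(d2,97), I(d3,71), A(d4,67), D(d5,64), C(d3,58), G(d4,57), K(d4,51), E(d2,36), F(d5,26), B(d3,15), J(d2,11)
H→slot 2; I→slot 3; A→slot 4; D→slot 5; C→slot 1; G skipped; K skipped; E skipped; F skipped; B skipped; J skipped.
5 of 11 scheduled.

5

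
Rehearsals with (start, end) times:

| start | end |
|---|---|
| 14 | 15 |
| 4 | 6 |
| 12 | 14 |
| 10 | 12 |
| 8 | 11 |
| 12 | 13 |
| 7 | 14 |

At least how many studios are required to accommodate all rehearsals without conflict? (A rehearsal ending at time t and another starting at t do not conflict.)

The answer is the maximum number of intervals overlapping at any instant.
starts: [4, 7, 8, 10, 12, 12, 14]
ends:   [6, 11, 12, 13, 14, 14, 15]
s4→1 e6→0 s7→1 s8→2 s10→3  — peak 3.

3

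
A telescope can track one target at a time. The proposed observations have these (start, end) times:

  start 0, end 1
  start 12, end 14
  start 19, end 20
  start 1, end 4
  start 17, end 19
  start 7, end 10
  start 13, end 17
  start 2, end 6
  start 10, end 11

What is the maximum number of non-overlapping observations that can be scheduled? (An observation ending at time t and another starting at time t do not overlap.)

Order by finish time; keep every interval that doesn't clash with the previous kept one.
Sorted by end: (0,1)  (1,4)  (2,6)  (7,10)  (10,11)  (12,14)  (13,17)  (17,19)  (19,20)
take (0,1); take (1,4); take (7,10); take (10,11); take (12,14); take (17,19); take (19,20).
Selected 7 observations.

7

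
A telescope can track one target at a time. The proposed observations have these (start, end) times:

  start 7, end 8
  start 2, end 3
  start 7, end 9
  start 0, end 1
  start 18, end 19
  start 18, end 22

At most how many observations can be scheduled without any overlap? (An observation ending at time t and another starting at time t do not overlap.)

Order by finish time; keep every interval that doesn't clash with the previous kept one.
By end time: (0,1), (2,3), (7,8), (7,9), (18,19), (18,22).
Pick (0,1); next start ≥ 1 → (2,3); next start ≥ 3 → (7,8); next start ≥ 8 → (18,19).
Selected 4 observations.

4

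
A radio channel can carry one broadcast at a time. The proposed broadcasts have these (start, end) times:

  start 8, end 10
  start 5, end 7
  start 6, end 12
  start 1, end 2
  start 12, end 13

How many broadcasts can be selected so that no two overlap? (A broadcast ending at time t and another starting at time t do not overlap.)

Sorted by end: (1,2)  (5,7)  (8,10)  (6,12)  (12,13)
take (1,2); take (5,7); take (8,10); take (12,13).
Selected 4 broadcasts.

4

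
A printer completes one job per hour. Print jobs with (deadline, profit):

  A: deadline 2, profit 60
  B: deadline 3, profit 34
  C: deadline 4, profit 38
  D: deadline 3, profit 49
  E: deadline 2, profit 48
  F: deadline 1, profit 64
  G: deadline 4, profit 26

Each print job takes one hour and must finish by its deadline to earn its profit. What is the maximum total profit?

Take jobs in profit order; each goes to the latest open slot no later than its deadline.
Profit order: F=64 A=60 D=49 E=48 C=38 B=34 G=26
Assign: F→slot 1, A→slot 2, D→slot 3, E skipped, C→slot 4, B skipped, G skipped.
Slots: [1:F] [2:A] [3:D] [4:C]
Profit = 64 + 60 + 49 + 38 = 211

211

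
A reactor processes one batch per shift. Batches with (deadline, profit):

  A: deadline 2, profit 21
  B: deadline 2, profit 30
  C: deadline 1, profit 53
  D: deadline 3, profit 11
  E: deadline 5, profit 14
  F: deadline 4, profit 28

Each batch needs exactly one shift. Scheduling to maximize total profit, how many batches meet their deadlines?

By profit: C(d1,53), B(d2,30), F(d4,28), A(d2,21), E(d5,14), D(d3,11)
C→slot 1; B→slot 2; F→slot 4; A skipped; E→slot 5; D→slot 3.
5 of 6 scheduled.

5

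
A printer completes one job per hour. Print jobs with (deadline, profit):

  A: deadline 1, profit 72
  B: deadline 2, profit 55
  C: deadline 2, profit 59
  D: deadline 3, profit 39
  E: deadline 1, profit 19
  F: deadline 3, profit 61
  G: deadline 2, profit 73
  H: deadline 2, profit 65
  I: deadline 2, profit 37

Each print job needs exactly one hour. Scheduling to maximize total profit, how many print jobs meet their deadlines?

Sort by profit descending; place each in the latest free slot ≤ its deadline.
Profit order: G=73 A=72 H=65 F=61 C=59 B=55 D=39 I=37 E=19
Assign: G→slot 2, A→slot 1, H skipped, F→slot 3, C skipped, B skipped, D skipped, I skipped, E skipped.
Slots: [1:A] [2:G] [3:F]
3 of 9 scheduled.

3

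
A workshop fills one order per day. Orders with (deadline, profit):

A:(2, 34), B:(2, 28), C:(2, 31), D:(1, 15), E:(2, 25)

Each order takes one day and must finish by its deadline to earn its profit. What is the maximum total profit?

65

Profit order: A=34 C=31 B=28 E=25 D=15
Assign: A→slot 2, C→slot 1, B skipped, E skipped, D skipped.
Slots: [1:C] [2:A]
Profit = 31 + 34 = 65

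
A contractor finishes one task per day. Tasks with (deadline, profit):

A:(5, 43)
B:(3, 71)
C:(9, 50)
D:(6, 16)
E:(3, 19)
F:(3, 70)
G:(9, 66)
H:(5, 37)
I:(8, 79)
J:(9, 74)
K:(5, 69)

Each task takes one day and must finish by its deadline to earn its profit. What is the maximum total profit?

Profit order: I=79 J=74 B=71 F=70 K=69 G=66 C=50 A=43 H=37 E=19 D=16
Assign: I→slot 8, J→slot 9, B→slot 3, F→slot 2, K→slot 5, G→slot 7, C→slot 6, A→slot 4, H→slot 1, E skipped, D skipped.
Slots: [1:H] [2:F] [3:B] [4:A] [5:K] [6:C] [7:G] [8:I] [9:J]
Profit = 37 + 70 + 71 + 43 + 69 + 50 + 66 + 79 + 74 = 559

559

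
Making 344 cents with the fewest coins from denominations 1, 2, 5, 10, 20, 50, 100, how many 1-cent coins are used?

Use the largest denomination that fits, subtract, and repeat.
344 − 3×100→44 − 2×20→4 − 2×2→0
Count of 1: 0

0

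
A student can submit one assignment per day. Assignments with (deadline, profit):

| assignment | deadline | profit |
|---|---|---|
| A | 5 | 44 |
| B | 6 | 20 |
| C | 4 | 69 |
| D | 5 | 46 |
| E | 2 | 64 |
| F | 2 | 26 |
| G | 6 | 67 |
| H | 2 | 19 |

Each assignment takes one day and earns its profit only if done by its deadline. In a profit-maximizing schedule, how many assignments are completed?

6

Take jobs in profit order; each goes to the latest open slot no later than its deadline.
By profit: C(d4,69), G(d6,67), E(d2,64), D(d5,46), A(d5,44), F(d2,26), B(d6,20), H(d2,19)
C→slot 4; G→slot 6; E→slot 2; D→slot 5; A→slot 3; F→slot 1; B skipped; H skipped.
6 of 8 scheduled.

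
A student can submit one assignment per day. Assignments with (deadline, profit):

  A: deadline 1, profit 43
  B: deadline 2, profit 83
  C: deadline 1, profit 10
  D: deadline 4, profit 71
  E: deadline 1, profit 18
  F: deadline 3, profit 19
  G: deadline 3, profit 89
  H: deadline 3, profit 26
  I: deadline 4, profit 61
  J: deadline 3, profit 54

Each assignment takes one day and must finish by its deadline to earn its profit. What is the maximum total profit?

Sort by profit descending; place each in the latest free slot ≤ its deadline.
By profit: G(d3,89), B(d2,83), D(d4,71), I(d4,61), J(d3,54), A(d1,43), H(d3,26), F(d3,19), E(d1,18), C(d1,10)
G→slot 3; B→slot 2; D→slot 4; I→slot 1; J skipped; A skipped; H skipped; F skipped; E skipped; C skipped.
Profit = 61 + 83 + 89 + 71 = 304

304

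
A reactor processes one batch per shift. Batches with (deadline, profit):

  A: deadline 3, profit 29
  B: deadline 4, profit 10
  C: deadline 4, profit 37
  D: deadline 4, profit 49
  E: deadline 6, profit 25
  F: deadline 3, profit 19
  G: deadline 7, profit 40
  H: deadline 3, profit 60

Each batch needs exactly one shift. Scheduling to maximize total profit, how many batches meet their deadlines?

Sort by profit descending; place each in the latest free slot ≤ its deadline.
Profit order: H=60 D=49 G=40 C=37 A=29 E=25 F=19 B=10
Assign: H→slot 3, D→slot 4, G→slot 7, C→slot 2, A→slot 1, E→slot 6, F skipped, B skipped.
Slots: [1:A] [2:C] [3:H] [4:D] [6:E] [7:G]
6 of 8 scheduled.

6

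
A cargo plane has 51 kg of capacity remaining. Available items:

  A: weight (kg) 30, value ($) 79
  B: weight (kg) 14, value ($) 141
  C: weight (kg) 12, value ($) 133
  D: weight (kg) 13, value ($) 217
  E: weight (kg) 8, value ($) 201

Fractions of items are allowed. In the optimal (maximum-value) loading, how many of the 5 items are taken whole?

4

Greedy by value/weight ratio, highest first.
Ratios (sorted): E 25.12, D 16.69, C 11.08, B 10.07, A 2.63
take E (8 @ 201); take D (13 @ 217); take C (12 @ 133); take B (14 @ 141); take 4/30 of A → 10.53. Capacity used 51/51.
4 item(s) taken whole; one partial (take 4/30 of A).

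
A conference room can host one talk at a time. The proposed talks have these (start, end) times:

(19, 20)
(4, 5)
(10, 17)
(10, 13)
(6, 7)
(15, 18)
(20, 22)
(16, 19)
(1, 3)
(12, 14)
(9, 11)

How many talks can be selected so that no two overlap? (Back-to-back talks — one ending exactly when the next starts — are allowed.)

8

By end time: (1,3), (4,5), (6,7), (9,11), (10,13), (12,14), (10,17), (15,18), (16,19), (19,20), (20,22).
Pick (1,3); next start ≥ 3 → (4,5); next start ≥ 5 → (6,7); next start ≥ 7 → (9,11); next start ≥ 11 → (12,14); next start ≥ 14 → (15,18); next start ≥ 18 → (19,20); next start ≥ 20 → (20,22).
Selected 8 talks.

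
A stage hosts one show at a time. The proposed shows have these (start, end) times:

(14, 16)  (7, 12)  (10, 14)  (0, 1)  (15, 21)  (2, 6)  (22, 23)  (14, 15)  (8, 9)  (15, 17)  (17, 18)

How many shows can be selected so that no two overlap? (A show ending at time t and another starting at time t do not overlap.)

Sort by end time and greedily take each interval whose start is ≥ the last chosen end.
By end time: (0,1), (2,6), (8,9), (7,12), (10,14), (14,15), (14,16), (15,17), (17,18), (15,21), (22,23).
Pick (0,1); next start ≥ 1 → (2,6); next start ≥ 6 → (8,9); next start ≥ 9 → (10,14); next start ≥ 14 → (14,15); next start ≥ 15 → (15,17); next start ≥ 17 → (17,18); next start ≥ 18 → (22,23).
Selected 8 shows.

8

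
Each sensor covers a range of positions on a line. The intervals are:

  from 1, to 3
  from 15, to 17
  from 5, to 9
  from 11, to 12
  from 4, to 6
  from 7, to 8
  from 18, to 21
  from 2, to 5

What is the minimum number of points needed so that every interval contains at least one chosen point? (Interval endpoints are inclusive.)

Sorted: [1,3] [2,5] [4,6] [7,8] [5,9] [11,12] [15,17] [18,21]
{[1,3],[2,5]} hit by 3; {[4,6]} hit by 6; {[7,8],[5,9]} hit by 8; {[11,12]} hit by 12; {[15,17]} hit by 17; {[18,21]} hit by 21.
Points: 3, 6, 8, 12, 17, 21 (6 total).

6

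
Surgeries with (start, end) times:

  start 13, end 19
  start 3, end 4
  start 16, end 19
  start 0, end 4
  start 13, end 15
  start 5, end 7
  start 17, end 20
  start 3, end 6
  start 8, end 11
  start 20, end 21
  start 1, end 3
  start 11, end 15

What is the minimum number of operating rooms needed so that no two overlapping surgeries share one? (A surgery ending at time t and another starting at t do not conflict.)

starts: [0, 1, 3, 3, 5, 8, 11, 13, 13, 16, 17, 20]
ends:   [3, 4, 4, 6, 7, 11, 15, 15, 19, 19, 20, 21]
s0→1 s1→2 e3→1 s3→2 s3→3  — peak 3.

3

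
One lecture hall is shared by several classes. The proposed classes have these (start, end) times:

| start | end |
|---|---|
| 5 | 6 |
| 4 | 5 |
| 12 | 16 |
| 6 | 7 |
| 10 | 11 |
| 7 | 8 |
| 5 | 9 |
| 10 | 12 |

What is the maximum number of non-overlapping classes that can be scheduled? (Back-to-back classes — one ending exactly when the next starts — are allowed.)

6

Greedy by earliest finish: after sorting by end time, pick each interval compatible with the last pick.
By end time: (4,5), (5,6), (6,7), (7,8), (5,9), (10,11), (10,12), (12,16).
Pick (4,5); next start ≥ 5 → (5,6); next start ≥ 6 → (6,7); next start ≥ 7 → (7,8); next start ≥ 8 → (10,11); next start ≥ 11 → (12,16).
Selected 6 classes.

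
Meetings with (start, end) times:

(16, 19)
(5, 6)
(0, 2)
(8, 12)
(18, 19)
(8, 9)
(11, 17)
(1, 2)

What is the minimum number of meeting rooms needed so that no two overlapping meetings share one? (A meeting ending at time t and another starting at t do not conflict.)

Count concurrent intervals with a sweep; the peak is the room count.
Events (time:±→running): 0:+→1 1:+→2 … peak 2.

2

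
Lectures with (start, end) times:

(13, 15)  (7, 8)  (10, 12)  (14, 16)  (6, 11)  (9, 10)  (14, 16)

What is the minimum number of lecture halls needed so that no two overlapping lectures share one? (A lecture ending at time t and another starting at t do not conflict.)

starts: [6, 7, 9, 10, 13, 14, 14]
ends:   [8, 10, 11, 12, 15, 16, 16]
s6→1 s7→2 e8→1 s9→2 e10→1 s10→2 e11→1 e12→0 s13→1 s14→2 s14→3  — peak 3.

3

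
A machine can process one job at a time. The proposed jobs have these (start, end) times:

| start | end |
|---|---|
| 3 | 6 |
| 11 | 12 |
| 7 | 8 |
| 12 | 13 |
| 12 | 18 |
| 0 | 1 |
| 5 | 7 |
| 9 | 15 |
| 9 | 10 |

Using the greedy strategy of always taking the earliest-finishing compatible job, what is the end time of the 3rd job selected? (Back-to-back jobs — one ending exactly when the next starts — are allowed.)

Sorted by end: (0,1)  (3,6)  (5,7)  (7,8)  (9,10)  (11,12)  (12,13)  (9,15)  (12,18)
take (0,1); take (3,6); take (7,8); take (9,10); take (11,12); take (12,13); skip (9,15).
Selected: (0,1) (3,6) (7,8) (9,10) (11,12) (12,13)

8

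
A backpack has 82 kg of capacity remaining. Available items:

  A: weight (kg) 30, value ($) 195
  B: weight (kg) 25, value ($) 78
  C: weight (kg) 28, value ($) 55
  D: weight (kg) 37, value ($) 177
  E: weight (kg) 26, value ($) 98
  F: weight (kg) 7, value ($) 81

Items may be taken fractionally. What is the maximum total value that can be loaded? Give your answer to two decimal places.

483.15

Ratios (sorted): F 11.57, A 6.50, D 4.78, E 3.77, B 3.12, C 1.96
take F (7 @ 81); take A (30 @ 195); take D (37 @ 177); take 8/26 of E → 30.15. Capacity used 82/82.
Total value = 483.15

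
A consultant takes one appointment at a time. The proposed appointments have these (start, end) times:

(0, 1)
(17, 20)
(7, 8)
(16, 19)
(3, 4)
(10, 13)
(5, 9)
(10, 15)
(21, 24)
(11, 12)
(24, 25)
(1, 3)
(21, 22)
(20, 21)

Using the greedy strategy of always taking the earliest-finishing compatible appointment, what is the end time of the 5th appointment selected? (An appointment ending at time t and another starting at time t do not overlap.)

Greedy by earliest finish: after sorting by end time, pick each interval compatible with the last pick.
By end time: (0,1), (1,3), (3,4), (7,8), (5,9), (11,12), (10,13), (10,15), (16,19), (17,20), (20,21), (21,22), (21,24), (24,25).
Pick (0,1); next start ≥ 1 → (1,3); next start ≥ 3 → (3,4); next start ≥ 4 → (7,8); next start ≥ 8 → (11,12); next start ≥ 12 → (16,19); next start ≥ 19 → (20,21); next start ≥ 21 → (21,22); next start ≥ 22 → (24,25).
Selected: (0,1) (1,3) (3,4) (7,8) (11,12) (16,19) (20,21) (21,22) (24,25)

12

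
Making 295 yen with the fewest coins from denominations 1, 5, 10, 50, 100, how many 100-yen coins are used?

295 − 2×100→95 − 1×50→45 − 4×10→5 − 1×5→0
Count of 100: 2

2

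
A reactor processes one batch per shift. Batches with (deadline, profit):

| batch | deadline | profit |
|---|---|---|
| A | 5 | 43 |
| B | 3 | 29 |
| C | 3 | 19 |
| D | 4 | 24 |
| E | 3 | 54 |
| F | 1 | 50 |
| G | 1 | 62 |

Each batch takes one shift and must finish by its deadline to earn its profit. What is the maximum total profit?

212

Take jobs in profit order; each goes to the latest open slot no later than its deadline.
By profit: G(d1,62), E(d3,54), F(d1,50), A(d5,43), B(d3,29), D(d4,24), C(d3,19)
G→slot 1; E→slot 3; F skipped; A→slot 5; B→slot 2; D→slot 4; C skipped.
Profit = 62 + 29 + 54 + 24 + 43 = 212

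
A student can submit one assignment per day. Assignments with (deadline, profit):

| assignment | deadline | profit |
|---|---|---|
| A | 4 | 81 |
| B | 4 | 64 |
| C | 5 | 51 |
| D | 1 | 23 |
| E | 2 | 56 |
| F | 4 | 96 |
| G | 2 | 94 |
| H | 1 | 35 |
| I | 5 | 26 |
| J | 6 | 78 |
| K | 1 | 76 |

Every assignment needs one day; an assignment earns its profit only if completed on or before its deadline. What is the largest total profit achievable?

476

Take jobs in profit order; each goes to the latest open slot no later than its deadline.
Profit order: F=96 G=94 A=81 J=78 K=76 B=64 E=56 C=51 H=35 I=26 D=23
Assign: F→slot 4, G→slot 2, A→slot 3, J→slot 6, K→slot 1, B skipped, E skipped, C→slot 5, H skipped, I skipped, D skipped.
Slots: [1:K] [2:G] [3:A] [4:F] [5:C] [6:J]
Profit = 76 + 94 + 81 + 96 + 51 + 78 = 476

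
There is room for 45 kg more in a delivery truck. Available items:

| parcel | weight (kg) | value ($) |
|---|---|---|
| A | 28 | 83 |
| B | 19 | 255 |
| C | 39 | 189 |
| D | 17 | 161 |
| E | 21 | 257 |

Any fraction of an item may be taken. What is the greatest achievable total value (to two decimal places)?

559.35

Greedy by value/weight ratio, highest first.
Ratios (sorted): B 13.42, E 12.24, D 9.47, C 4.85, A 2.96
take B (19 @ 255); take E (21 @ 257); take 5/17 of D → 47.35. Capacity used 45/45.
Total value = 559.35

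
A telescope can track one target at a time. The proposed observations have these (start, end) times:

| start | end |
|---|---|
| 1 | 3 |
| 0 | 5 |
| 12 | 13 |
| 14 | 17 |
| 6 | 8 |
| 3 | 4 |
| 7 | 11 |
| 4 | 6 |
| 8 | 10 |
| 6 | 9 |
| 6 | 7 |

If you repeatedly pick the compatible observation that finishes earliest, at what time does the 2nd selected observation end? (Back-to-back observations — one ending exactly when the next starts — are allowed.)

4

By end time: (1,3), (3,4), (0,5), (4,6), (6,7), (6,8), (6,9), (8,10), (7,11), (12,13), (14,17).
Pick (1,3); next start ≥ 3 → (3,4); next start ≥ 4 → (4,6); next start ≥ 6 → (6,7); next start ≥ 7 → (8,10); next start ≥ 10 → (12,13); next start ≥ 13 → (14,17).
Selected: (1,3) (3,4) (4,6) (6,7) (8,10) (12,13) (14,17)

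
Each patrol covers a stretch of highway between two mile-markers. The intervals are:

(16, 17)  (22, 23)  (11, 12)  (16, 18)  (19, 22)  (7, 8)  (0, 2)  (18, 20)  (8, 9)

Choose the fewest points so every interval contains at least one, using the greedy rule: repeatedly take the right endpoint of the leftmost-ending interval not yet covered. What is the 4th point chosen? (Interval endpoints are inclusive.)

Sorted: [0,2] [7,8] [8,9] [11,12] [16,17] [16,18] [18,20] [19,22] [22,23]
{[0,2]} hit by 2; {[7,8],[8,9]} hit by 8; {[11,12]} hit by 12; {[16,17],[16,18]} hit by 17; {[18,20],[19,22]} hit by 20; {[22,23]} hit by 23.
Points: 2, 8, 12, 17, 20, 23 (6 total).

17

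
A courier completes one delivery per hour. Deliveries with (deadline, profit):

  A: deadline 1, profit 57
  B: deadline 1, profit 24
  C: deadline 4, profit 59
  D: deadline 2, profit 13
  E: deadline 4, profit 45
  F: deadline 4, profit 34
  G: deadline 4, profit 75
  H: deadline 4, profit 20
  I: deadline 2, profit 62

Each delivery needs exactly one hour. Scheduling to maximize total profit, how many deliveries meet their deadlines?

Sort by profit descending; place each in the latest free slot ≤ its deadline.
By profit: G(d4,75), I(d2,62), C(d4,59), A(d1,57), E(d4,45), F(d4,34), B(d1,24), H(d4,20), D(d2,13)
G→slot 4; I→slot 2; C→slot 3; A→slot 1; E skipped; F skipped; B skipped; H skipped; D skipped.
4 of 9 scheduled.

4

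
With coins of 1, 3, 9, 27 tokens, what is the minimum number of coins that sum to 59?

59 = 2×27 + 1×3 + 2×1
Total coins = 2 + 1 + 2 = 5

5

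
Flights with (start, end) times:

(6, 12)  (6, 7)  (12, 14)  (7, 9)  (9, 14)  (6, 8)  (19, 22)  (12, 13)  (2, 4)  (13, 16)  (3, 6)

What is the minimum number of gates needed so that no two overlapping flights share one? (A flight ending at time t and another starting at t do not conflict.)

starts: [2, 3, 6, 6, 6, 7, 9, 12, 12, 13, 19]
ends:   [4, 6, 7, 8, 9, 12, 13, 14, 14, 16, 22]
s2→1 s3→2 e4→1 e6→0 s6→1 s6→2 s6→3  — peak 3.

3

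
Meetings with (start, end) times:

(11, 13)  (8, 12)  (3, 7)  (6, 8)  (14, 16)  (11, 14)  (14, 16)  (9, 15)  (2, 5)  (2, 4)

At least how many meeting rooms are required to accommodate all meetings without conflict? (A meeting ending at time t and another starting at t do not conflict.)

The answer is the maximum number of intervals overlapping at any instant.
Events (time:±→running): 2:+→1 2:+→2 3:+→3 4:-→2 5:-→1 6:+→2 7:-→1 8:-→0 8:+→1 9:+→2 11:+→3 11:+→4 … peak 4.

4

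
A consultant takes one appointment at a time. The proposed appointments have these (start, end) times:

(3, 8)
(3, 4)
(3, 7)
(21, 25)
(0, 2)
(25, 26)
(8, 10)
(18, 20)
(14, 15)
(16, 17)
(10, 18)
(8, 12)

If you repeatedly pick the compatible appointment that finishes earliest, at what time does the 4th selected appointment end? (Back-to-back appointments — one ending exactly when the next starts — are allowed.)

15

Sort by end time and greedily take each interval whose start is ≥ the last chosen end.
Sorted by end: (0,2)  (3,4)  (3,7)  (3,8)  (8,10)  (8,12)  (14,15)  (16,17)  (10,18)  (18,20)  (21,25)  (25,26)
take (0,2); take (3,4); skip (3,8); take (8,10); take (14,15); take (16,17); take (18,20); take (21,25); take (25,26).
Selected: (0,2) (3,4) (8,10) (14,15) (16,17) (18,20) (21,25) (25,26)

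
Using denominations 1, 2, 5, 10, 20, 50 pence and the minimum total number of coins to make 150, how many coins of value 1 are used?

0

Use the largest denomination that fits, subtract, and repeat.
150 − 3×50→0
Count of 1: 0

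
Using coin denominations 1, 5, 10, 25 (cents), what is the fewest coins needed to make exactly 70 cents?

Use the largest denomination that fits, subtract, and repeat.
70 − 2×25→20 − 2×10→0
Total coins = 2 + 2 = 4

4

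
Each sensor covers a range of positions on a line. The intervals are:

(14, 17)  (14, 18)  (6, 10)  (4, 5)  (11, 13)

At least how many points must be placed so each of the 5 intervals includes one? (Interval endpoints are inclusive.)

Process intervals by earliest right end; each time one isn't hit yet, stab at its right endpoint.
By right end: [4,5]  [6,10]  [11,13]  [14,17]  [14,18]
[4,5] uncovered → point at 5; [6,10] uncovered → point at 10; [11,13] uncovered → point at 13; [14,17] uncovered → point at 17.
Points: 5, 10, 13, 17 (4 total).

4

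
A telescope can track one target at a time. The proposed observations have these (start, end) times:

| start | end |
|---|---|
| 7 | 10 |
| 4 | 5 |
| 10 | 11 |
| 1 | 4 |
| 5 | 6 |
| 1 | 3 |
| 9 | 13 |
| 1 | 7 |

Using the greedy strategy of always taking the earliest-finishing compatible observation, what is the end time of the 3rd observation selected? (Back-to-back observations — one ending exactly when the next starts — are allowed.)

6

Greedy by earliest finish: after sorting by end time, pick each interval compatible with the last pick.
By end time: (1,3), (1,4), (4,5), (5,6), (1,7), (7,10), (10,11), (9,13).
Pick (1,3); next start ≥ 3 → (4,5); next start ≥ 5 → (5,6); next start ≥ 6 → (7,10); next start ≥ 10 → (10,11).
Selected: (1,3) (4,5) (5,6) (7,10) (10,11)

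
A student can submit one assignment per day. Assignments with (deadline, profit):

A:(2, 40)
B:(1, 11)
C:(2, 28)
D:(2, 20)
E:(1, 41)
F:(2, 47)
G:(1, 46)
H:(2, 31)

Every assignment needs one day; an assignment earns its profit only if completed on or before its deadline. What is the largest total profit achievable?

93

Sort by profit descending; place each in the latest free slot ≤ its deadline.
By profit: F(d2,47), G(d1,46), E(d1,41), A(d2,40), H(d2,31), C(d2,28), D(d2,20), B(d1,11)
F→slot 2; G→slot 1; E skipped; A skipped; H skipped; C skipped; D skipped; B skipped.
Profit = 46 + 47 = 93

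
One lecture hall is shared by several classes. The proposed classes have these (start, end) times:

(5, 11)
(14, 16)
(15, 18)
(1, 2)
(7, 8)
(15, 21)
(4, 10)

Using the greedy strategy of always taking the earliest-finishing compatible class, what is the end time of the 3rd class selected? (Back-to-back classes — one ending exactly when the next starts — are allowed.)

16

Sorted by end: (1,2)  (7,8)  (4,10)  (5,11)  (14,16)  (15,18)  (15,21)
take (1,2); take (7,8); skip (5,11); take (14,16); skip (15,18).
Selected: (1,2) (7,8) (14,16)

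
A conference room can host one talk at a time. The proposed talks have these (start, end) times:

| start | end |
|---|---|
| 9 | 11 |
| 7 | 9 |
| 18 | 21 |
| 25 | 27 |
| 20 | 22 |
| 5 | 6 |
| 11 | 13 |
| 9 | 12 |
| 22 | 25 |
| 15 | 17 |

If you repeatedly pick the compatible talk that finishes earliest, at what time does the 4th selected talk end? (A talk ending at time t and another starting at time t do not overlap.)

13

Sorted by end: (5,6)  (7,9)  (9,11)  (9,12)  (11,13)  (15,17)  (18,21)  (20,22)  (22,25)  (25,27)
take (5,6); take (7,9); take (9,11); skip (9,12); take (11,13); take (15,17); take (18,21); skip (20,22); take (22,25); take (25,27).
Selected: (5,6) (7,9) (9,11) (11,13) (15,17) (18,21) (22,25) (25,27)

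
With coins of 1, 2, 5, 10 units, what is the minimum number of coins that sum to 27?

4

27 = 2×10 + 1×5 + 1×2
Total coins = 2 + 1 + 1 = 4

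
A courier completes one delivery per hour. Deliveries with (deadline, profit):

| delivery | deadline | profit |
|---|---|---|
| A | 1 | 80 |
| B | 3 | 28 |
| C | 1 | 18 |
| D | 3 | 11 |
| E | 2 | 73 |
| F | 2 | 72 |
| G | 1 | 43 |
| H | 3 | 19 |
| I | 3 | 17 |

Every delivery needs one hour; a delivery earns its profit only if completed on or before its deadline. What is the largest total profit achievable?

181

Profit order: A=80 E=73 F=72 G=43 B=28 H=19 C=18 I=17 D=11
Assign: A→slot 1, E→slot 2, F skipped, G skipped, B→slot 3, H skipped, C skipped, I skipped, D skipped.
Slots: [1:A] [2:E] [3:B]
Profit = 80 + 73 + 28 = 181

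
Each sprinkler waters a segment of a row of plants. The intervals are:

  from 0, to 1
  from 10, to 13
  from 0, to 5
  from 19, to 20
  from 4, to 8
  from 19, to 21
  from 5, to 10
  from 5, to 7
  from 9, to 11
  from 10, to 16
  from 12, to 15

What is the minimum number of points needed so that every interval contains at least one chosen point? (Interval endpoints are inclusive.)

5

Sorted: [0,1] [0,5] [5,7] [4,8] [5,10] [9,11] [10,13] [12,15] [10,16] [19,20] [19,21]
{[0,1],[0,5]} hit by 1; {[5,7],[4,8],[5,10]} hit by 7; {[9,11],[10,13]} hit by 11; {[12,15],[10,16]} hit by 15; {[19,20],[19,21]} hit by 20.
Points: 1, 7, 11, 15, 20 (5 total).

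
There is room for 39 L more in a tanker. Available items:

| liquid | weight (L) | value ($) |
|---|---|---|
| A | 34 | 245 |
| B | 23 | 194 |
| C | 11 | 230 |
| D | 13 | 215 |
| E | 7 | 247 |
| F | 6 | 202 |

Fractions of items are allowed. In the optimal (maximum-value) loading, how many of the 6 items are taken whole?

4

Greedy by value/weight ratio, highest first.
Order: E (247/7=35.29) > F (202/6=33.67) > C (230/11=20.91) > D (215/13=16.54) > B (194/23=8.43) > A (245/34=7.21)
Fill: take E (7 @ 247) → take F (6 @ 202) → take C (11 @ 230) → take D (13 @ 215) → take 2/23 of B → 16.87; 39/39 used.
4 item(s) taken whole; one partial (take 2/23 of B).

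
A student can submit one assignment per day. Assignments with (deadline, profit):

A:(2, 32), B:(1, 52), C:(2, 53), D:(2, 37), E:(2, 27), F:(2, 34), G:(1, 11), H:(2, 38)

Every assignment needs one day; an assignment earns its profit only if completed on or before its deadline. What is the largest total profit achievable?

105

By profit: C(d2,53), B(d1,52), H(d2,38), D(d2,37), F(d2,34), A(d2,32), E(d2,27), G(d1,11)
C→slot 2; B→slot 1; H skipped; D skipped; F skipped; A skipped; E skipped; G skipped.
Profit = 52 + 53 = 105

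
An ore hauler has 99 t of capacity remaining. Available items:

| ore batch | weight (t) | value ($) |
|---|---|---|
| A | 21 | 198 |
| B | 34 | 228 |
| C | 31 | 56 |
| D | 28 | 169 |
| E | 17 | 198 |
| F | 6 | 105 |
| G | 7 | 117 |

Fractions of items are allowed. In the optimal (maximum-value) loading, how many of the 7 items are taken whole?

Ratios (sorted): F 17.50, G 16.71, E 11.65, A 9.43, B 6.71, D 6.04, C 1.81
take F (6 @ 105); take G (7 @ 117); take E (17 @ 198); take A (21 @ 198); take B (34 @ 228); take 14/28 of D → 84.50. Capacity used 99/99.
5 item(s) taken whole; one partial (take 14/28 of D).

5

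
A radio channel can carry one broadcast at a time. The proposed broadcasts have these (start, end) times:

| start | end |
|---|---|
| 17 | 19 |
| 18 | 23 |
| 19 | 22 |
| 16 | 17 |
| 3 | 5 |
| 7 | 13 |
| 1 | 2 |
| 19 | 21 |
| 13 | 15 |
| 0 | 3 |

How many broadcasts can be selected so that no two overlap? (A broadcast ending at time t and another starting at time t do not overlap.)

Greedy by earliest finish: after sorting by end time, pick each interval compatible with the last pick.
Sorted by end: (1,2)  (0,3)  (3,5)  (7,13)  (13,15)  (16,17)  (17,19)  (19,21)  (19,22)  (18,23)
take (1,2); skip (0,3); take (3,5); take (7,13); take (13,15); take (16,17); take (17,19); take (19,21); skip (18,23).
Selected 7 broadcasts.

7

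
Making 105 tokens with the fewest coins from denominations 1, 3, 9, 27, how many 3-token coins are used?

2

Greedy: take as many of the largest coin as possible, then repeat with the remainder.
105 = 3×27 + 2×9 + 2×3
Count of 3: 2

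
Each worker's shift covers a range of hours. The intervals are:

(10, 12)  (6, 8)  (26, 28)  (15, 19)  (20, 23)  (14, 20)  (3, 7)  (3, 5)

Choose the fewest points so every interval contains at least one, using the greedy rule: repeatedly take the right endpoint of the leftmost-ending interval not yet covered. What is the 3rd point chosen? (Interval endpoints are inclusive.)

12

Sort by right endpoint; whenever an interval is uncovered, place a point at its right end.
By right end: [3,5]  [3,7]  [6,8]  [10,12]  [15,19]  [14,20]  [20,23]  [26,28]
[3,5] uncovered → point at 5; [6,8] uncovered → point at 8; [10,12] uncovered → point at 12; [15,19] uncovered → point at 19; [20,23] uncovered → point at 23; [26,28] uncovered → point at 28.
Points: 5, 8, 12, 19, 23, 28 (6 total).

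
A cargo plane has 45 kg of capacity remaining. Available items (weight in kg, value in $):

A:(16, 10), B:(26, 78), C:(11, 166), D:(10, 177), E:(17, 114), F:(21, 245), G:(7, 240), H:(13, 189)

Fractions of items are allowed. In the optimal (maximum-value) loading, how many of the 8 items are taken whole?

4

Greedy by value/weight ratio, highest first.
Order: G (240/7=34.29) > D (177/10=17.70) > C (166/11=15.09) > H (189/13=14.54) > F (245/21=11.67) > E (114/17=6.71) > B (78/26=3.00) > A (10/16=0.62)
Fill: take G (7 @ 240) → take D (10 @ 177) → take C (11 @ 166) → take H (13 @ 189) → take 4/21 of F → 46.67; 45/45 used.
4 item(s) taken whole; one partial (take 4/21 of F).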